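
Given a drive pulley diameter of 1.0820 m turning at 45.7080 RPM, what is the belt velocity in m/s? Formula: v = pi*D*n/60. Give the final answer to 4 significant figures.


v = pi * 1.0820 * 45.7080 / 60
v = 2.590 m/s


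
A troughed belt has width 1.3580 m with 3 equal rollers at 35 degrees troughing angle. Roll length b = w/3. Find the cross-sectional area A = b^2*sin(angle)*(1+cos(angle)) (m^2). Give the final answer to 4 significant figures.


b = 1.3580/3 = 0.452667 m
A = 0.452667^2 * sin(35 deg) * (1 + cos(35 deg))
A = 0.2138 m^2


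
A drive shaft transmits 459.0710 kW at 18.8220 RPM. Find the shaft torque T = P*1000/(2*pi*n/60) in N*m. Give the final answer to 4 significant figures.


omega = 2*pi*18.8220/60 = 1.97104 rad/s
T = 459.0710*1000 / 1.97104
T = 232900 N*m


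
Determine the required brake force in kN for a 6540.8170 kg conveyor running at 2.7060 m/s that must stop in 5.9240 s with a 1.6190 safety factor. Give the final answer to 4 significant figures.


F = 6540.8170 * 2.7060 / 5.9240 * 1.6190 / 1000
F = 4.837 kN


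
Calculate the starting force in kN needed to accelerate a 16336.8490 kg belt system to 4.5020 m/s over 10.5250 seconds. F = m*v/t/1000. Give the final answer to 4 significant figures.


F = 16336.8490 * 4.5020 / 10.5250 / 1000
F = 6.988 kN


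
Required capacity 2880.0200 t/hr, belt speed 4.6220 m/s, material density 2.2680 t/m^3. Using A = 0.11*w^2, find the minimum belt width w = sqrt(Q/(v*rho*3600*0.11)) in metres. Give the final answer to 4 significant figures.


A_req = 2880.0200 / (4.6220 * 2.2680 * 3600) = 0.0763168 m^2
w = sqrt(0.0763168 / 0.11)
w = 0.8329 m


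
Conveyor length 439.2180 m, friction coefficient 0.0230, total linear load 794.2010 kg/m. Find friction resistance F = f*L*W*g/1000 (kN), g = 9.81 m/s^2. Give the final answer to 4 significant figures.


F = 0.0230 * 439.2180 * 794.2010 * 9.81 / 1000
F = 78.71 kN


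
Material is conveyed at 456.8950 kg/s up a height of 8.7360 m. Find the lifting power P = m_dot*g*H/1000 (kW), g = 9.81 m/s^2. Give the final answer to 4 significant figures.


P = 456.8950 * 9.81 * 8.7360 / 1000
P = 39.16 kW


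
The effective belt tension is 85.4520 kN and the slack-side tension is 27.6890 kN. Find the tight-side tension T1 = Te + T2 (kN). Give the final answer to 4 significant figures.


T1 = Te + T2 = 85.4520 + 27.6890
T1 = 113.1 kN


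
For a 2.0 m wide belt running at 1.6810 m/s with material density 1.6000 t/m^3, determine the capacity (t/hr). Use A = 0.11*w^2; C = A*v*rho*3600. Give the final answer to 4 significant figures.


A = 0.11 * 2.0^2 = 0.44 m^2
C = 0.44 * 1.6810 * 1.6000 * 3600
C = 4260 t/hr


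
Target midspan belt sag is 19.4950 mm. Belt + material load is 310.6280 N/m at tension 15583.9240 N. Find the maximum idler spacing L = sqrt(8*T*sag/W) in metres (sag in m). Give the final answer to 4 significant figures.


sag = 19.4950/1000 = 0.019495 m
L = sqrt(8 * 15583.9240 * 0.019495 / 310.6280)
L = 2.797 m


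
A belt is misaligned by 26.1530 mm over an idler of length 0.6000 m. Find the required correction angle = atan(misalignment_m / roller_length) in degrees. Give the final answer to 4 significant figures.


misalign_m = 26.1530 / 1000 = 0.026153 m
angle = atan(0.026153 / 0.6000)
angle = 2.496 deg


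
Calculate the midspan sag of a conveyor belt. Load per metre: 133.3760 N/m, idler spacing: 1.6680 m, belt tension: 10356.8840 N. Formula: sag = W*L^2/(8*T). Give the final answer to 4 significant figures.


sag = 133.3760 * 1.6680^2 / (8 * 10356.8840)
sag = 0.004479 m


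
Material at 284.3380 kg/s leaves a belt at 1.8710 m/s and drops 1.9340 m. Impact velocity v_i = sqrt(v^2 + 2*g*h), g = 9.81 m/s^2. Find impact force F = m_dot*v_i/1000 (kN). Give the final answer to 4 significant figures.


v_i = sqrt(1.8710^2 + 2*9.81*1.9340) = 6.43784 m/s
F = 284.3380 * 6.43784 / 1000
F = 1.831 kN


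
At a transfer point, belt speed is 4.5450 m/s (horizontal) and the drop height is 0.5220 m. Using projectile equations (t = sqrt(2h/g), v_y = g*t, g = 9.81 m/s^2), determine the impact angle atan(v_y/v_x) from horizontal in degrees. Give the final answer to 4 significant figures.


t = sqrt(2*0.5220/9.81) = 0.326224 s
v_y = 9.81 * 0.326224 = 3.20026 m/s
angle = atan(3.20026 / 4.5450) = 35.15 deg


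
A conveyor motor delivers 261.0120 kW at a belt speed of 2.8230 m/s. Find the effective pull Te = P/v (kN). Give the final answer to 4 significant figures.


Te = P / v = 261.0120 / 2.8230
Te = 92.46 kN


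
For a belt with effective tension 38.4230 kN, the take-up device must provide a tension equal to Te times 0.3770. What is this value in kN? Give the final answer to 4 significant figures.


T_tu = 38.4230 * 0.3770
T_tu = 14.49 kN


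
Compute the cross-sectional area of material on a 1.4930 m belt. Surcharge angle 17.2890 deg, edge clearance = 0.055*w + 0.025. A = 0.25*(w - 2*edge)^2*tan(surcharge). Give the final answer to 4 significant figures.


edge = 0.055*1.4930 + 0.025 = 0.107115 m
ew = 1.4930 - 2*0.107115 = 1.27877 m
A = 0.25 * 1.27877^2 * tan(17.2890 deg)
A = 0.1272 m^2


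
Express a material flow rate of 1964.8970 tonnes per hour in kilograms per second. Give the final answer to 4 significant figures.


m_dot = 1964.8970 * 1000 / 3600
m_dot = 545.8 kg/s


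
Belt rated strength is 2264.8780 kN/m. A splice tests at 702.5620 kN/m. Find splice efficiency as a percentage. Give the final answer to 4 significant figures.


Eff = 702.5620 / 2264.8780 * 100
Eff = 31.02 %


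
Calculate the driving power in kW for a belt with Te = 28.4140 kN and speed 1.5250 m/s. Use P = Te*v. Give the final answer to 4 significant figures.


P = Te * v = 28.4140 * 1.5250
P = 43.33 kW


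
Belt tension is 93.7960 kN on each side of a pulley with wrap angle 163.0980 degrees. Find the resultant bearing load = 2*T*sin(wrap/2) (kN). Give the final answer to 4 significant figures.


F = 2 * 93.7960 * sin(163.0980/2 deg)
F = 185.6 kN


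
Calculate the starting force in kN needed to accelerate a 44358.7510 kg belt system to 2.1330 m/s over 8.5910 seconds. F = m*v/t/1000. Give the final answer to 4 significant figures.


F = 44358.7510 * 2.1330 / 8.5910 / 1000
F = 11.01 kN


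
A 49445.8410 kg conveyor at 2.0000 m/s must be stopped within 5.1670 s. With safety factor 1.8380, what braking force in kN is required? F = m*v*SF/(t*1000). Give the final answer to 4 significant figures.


F = 49445.8410 * 2.0000 / 5.1670 * 1.8380 / 1000
F = 35.18 kN


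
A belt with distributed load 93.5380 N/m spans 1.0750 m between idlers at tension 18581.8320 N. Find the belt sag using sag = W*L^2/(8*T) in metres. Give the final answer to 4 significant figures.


sag = 93.5380 * 1.0750^2 / (8 * 18581.8320)
sag = 0.0007272 m


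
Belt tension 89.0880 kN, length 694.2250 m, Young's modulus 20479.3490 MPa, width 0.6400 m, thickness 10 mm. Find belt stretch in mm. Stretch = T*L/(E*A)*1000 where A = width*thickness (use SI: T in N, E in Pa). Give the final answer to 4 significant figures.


A = 0.6400 * 0.01 = 0.00640 m^2
Stretch = 89.0880*1000 * 694.2250 / (20479.3490e6 * 0.00640) * 1000
Stretch = 471.9 mm


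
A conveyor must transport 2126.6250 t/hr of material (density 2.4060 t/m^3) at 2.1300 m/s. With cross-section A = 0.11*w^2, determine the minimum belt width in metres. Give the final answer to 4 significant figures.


A_req = 2126.6250 / (2.1300 * 2.4060 * 3600) = 0.115269 m^2
w = sqrt(0.115269 / 0.11)
w = 1.024 m


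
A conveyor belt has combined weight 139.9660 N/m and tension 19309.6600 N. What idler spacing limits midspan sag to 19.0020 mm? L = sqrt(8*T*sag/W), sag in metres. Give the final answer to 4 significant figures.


sag = 19.0020/1000 = 0.019002 m
L = sqrt(8 * 19309.6600 * 0.019002 / 139.9660)
L = 4.580 m


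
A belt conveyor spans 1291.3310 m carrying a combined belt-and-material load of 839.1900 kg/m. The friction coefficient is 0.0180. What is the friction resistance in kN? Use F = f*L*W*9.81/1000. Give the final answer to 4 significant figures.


F = 0.0180 * 1291.3310 * 839.1900 * 9.81 / 1000
F = 191.4 kN


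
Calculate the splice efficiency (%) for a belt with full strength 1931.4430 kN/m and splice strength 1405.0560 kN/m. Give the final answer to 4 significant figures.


Eff = 1405.0560 / 1931.4430 * 100
Eff = 72.75 %


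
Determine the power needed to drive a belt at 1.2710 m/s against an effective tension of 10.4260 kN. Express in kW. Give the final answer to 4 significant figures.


P = Te * v = 10.4260 * 1.2710
P = 13.25 kW


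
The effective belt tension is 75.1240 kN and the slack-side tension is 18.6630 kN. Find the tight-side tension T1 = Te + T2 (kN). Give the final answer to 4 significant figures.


T1 = Te + T2 = 75.1240 + 18.6630
T1 = 93.79 kN


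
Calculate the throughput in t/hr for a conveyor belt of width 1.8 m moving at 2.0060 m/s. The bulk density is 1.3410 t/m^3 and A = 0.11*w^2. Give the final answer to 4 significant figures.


A = 0.11 * 1.8^2 = 0.3564 m^2
C = 0.3564 * 2.0060 * 1.3410 * 3600
C = 3451 t/hr


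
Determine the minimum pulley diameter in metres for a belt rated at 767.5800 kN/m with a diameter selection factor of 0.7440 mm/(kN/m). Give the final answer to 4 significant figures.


D = 767.5800 * 0.7440 / 1000
D = 0.5711 m


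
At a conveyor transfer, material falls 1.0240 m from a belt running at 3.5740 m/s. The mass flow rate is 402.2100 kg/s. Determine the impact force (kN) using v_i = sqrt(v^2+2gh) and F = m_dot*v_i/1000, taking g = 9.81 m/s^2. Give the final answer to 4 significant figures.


v_i = sqrt(3.5740^2 + 2*9.81*1.0240) = 5.73274 m/s
F = 402.2100 * 5.73274 / 1000
F = 2.306 kN


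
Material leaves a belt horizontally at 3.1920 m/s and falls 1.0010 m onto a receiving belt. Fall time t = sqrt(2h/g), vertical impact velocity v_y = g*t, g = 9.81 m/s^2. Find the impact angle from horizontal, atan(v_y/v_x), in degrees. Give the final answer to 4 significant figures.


t = sqrt(2*1.0010/9.81) = 0.451749 s
v_y = 9.81 * 0.451749 = 4.43166 m/s
angle = atan(4.43166 / 3.1920) = 54.24 deg


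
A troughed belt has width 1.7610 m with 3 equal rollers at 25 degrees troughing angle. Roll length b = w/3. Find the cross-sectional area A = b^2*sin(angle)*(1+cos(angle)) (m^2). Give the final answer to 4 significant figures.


b = 1.7610/3 = 0.587 m
A = 0.587^2 * sin(25 deg) * (1 + cos(25 deg))
A = 0.2776 m^2


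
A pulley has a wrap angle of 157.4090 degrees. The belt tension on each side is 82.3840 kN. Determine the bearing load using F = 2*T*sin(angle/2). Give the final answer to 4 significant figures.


F = 2 * 82.3840 * sin(157.4090/2 deg)
F = 161.6 kN


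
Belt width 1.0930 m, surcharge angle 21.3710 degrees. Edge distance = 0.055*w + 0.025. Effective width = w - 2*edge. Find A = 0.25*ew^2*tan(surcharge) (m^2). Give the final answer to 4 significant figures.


edge = 0.055*1.0930 + 0.025 = 0.085115 m
ew = 1.0930 - 2*0.085115 = 0.92277 m
A = 0.25 * 0.92277^2 * tan(21.3710 deg)
A = 0.08330 m^2


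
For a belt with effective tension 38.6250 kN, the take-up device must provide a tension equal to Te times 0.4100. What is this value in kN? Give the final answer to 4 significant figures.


T_tu = 38.6250 * 0.4100
T_tu = 15.84 kN


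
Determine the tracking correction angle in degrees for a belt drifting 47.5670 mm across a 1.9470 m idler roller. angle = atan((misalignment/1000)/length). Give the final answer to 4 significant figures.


misalign_m = 47.5670 / 1000 = 0.047567 m
angle = atan(0.047567 / 1.9470)
angle = 1.400 deg


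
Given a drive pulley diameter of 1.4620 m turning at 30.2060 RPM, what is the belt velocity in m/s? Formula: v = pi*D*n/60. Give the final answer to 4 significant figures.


v = pi * 1.4620 * 30.2060 / 60
v = 2.312 m/s


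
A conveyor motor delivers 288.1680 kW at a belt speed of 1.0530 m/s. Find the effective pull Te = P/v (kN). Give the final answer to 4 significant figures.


Te = P / v = 288.1680 / 1.0530
Te = 273.7 kN


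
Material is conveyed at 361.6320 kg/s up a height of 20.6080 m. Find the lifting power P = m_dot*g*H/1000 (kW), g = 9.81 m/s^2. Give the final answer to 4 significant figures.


P = 361.6320 * 9.81 * 20.6080 / 1000
P = 73.11 kW


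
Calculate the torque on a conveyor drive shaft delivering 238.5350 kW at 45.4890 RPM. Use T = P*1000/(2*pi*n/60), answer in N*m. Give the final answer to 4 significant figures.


omega = 2*pi*45.4890/60 = 4.7636 rad/s
T = 238.5350*1000 / 4.7636
T = 50070 N*m


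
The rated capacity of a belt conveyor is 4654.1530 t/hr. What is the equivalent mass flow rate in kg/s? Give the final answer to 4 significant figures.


m_dot = 4654.1530 * 1000 / 3600
m_dot = 1293 kg/s


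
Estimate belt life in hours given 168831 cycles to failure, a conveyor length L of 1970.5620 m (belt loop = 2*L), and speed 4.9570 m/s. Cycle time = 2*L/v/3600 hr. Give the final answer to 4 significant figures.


cycle_time = 2 * 1970.5620 / 4.9570 / 3600 = 0.220851 hr
life = 168831 * 0.220851 = 37290 hours


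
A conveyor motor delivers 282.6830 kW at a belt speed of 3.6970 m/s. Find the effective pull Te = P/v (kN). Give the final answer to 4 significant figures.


Te = P / v = 282.6830 / 3.6970
Te = 76.46 kN


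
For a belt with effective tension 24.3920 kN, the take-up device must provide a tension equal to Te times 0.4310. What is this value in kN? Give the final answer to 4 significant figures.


T_tu = 24.3920 * 0.4310
T_tu = 10.51 kN


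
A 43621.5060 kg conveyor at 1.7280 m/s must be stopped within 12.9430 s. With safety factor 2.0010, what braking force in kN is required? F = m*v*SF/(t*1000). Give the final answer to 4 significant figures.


F = 43621.5060 * 1.7280 / 12.9430 * 2.0010 / 1000
F = 11.65 kN


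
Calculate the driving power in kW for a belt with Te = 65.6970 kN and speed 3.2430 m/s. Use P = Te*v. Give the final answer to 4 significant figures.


P = Te * v = 65.6970 * 3.2430
P = 213.1 kW


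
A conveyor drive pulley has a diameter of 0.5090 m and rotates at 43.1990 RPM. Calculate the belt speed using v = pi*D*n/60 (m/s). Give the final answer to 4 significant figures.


v = pi * 0.5090 * 43.1990 / 60
v = 1.151 m/s


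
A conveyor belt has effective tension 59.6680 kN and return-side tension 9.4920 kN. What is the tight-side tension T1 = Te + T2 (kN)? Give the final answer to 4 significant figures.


T1 = Te + T2 = 59.6680 + 9.4920
T1 = 69.16 kN


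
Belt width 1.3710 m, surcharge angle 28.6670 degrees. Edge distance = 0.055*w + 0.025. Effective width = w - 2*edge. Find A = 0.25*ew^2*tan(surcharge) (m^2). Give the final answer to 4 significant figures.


edge = 0.055*1.3710 + 0.025 = 0.100405 m
ew = 1.3710 - 2*0.100405 = 1.17019 m
A = 0.25 * 1.17019^2 * tan(28.6670 deg)
A = 0.1872 m^2


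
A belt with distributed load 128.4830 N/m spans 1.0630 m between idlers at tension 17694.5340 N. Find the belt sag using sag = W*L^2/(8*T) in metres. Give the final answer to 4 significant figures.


sag = 128.4830 * 1.0630^2 / (8 * 17694.5340)
sag = 0.001026 m


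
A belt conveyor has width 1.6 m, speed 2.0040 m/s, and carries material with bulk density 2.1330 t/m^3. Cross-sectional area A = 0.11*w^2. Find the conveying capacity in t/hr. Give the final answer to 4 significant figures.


A = 0.11 * 1.6^2 = 0.2816 m^2
C = 0.2816 * 2.0040 * 2.1330 * 3600
C = 4333 t/hr


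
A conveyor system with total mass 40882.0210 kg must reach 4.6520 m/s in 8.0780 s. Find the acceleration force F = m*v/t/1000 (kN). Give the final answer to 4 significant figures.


F = 40882.0210 * 4.6520 / 8.0780 / 1000
F = 23.54 kN


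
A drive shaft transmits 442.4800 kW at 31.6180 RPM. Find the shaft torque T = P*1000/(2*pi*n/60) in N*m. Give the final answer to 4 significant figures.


omega = 2*pi*31.6180/60 = 3.31103 rad/s
T = 442.4800*1000 / 3.31103
T = 133600 N*m


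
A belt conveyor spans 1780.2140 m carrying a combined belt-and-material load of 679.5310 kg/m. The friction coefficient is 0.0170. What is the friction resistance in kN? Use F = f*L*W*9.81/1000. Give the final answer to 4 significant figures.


F = 0.0170 * 1780.2140 * 679.5310 * 9.81 / 1000
F = 201.7 kN


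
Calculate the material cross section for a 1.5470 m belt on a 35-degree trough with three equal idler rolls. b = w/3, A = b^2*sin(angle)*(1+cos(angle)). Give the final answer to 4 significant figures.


b = 1.5470/3 = 0.515667 m
A = 0.515667^2 * sin(35 deg) * (1 + cos(35 deg))
A = 0.2775 m^2


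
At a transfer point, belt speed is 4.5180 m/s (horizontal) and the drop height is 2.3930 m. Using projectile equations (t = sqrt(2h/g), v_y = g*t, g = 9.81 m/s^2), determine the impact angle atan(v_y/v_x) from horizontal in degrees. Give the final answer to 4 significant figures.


t = sqrt(2*2.3930/9.81) = 0.698477 s
v_y = 9.81 * 0.698477 = 6.85206 m/s
angle = atan(6.85206 / 4.5180) = 56.60 deg


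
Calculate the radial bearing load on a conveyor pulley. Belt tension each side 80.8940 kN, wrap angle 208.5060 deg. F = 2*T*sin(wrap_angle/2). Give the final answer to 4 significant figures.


F = 2 * 80.8940 * sin(208.5060/2 deg)
F = 156.8 kN


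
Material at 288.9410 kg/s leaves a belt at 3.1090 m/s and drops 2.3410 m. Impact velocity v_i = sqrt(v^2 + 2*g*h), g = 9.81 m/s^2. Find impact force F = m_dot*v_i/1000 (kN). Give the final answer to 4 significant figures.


v_i = sqrt(3.1090^2 + 2*9.81*2.3410) = 7.45629 m/s
F = 288.9410 * 7.45629 / 1000
F = 2.154 kN


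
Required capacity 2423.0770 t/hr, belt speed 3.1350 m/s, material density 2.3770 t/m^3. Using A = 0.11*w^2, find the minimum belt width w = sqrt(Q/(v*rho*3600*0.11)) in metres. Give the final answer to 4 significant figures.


A_req = 2423.0770 / (3.1350 * 2.3770 * 3600) = 0.0903229 m^2
w = sqrt(0.0903229 / 0.11)
w = 0.9062 m


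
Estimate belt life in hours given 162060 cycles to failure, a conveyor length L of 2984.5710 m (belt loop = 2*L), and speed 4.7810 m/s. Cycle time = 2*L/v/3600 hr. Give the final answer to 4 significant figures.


cycle_time = 2 * 2984.5710 / 4.7810 / 3600 = 0.346809 hr
life = 162060 * 0.346809 = 56200 hours


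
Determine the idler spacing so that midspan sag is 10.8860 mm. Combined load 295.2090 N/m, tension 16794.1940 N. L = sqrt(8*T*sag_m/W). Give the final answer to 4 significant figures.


sag = 10.8860/1000 = 0.010886 m
L = sqrt(8 * 16794.1940 * 0.010886 / 295.2090)
L = 2.226 m


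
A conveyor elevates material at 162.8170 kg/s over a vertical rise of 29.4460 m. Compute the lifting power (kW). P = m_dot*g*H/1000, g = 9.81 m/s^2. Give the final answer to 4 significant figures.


P = 162.8170 * 9.81 * 29.4460 / 1000
P = 47.03 kW


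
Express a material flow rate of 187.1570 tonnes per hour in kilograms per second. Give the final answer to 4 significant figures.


m_dot = 187.1570 * 1000 / 3600
m_dot = 51.99 kg/s


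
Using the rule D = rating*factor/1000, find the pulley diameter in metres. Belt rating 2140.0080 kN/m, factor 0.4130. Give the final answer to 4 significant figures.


D = 2140.0080 * 0.4130 / 1000
D = 0.8838 m


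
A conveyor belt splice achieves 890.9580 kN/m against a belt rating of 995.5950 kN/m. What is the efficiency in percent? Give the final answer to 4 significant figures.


Eff = 890.9580 / 995.5950 * 100
Eff = 89.49 %


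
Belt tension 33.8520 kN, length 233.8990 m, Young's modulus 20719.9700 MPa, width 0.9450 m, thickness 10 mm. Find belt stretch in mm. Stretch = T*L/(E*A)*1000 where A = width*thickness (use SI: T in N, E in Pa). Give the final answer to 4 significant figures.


A = 0.9450 * 0.01 = 0.00945 m^2
Stretch = 33.8520*1000 * 233.8990 / (20719.9700e6 * 0.00945) * 1000
Stretch = 40.44 mm


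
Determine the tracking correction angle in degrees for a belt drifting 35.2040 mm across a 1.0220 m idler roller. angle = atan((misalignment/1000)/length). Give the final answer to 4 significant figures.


misalign_m = 35.2040 / 1000 = 0.035204 m
angle = atan(0.035204 / 1.0220)
angle = 1.973 deg


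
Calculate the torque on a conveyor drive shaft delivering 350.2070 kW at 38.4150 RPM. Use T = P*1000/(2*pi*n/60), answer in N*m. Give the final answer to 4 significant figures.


omega = 2*pi*38.4150/60 = 4.02281 rad/s
T = 350.2070*1000 / 4.02281
T = 87060 N*m


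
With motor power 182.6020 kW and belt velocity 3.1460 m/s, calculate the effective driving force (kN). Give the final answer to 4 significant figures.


Te = P / v = 182.6020 / 3.1460
Te = 58.04 kN


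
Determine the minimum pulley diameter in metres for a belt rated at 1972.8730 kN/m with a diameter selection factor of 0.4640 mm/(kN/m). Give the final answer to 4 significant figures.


D = 1972.8730 * 0.4640 / 1000
D = 0.9154 m


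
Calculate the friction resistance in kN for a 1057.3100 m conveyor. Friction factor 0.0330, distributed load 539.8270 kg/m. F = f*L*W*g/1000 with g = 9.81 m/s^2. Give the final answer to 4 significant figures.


F = 0.0330 * 1057.3100 * 539.8270 * 9.81 / 1000
F = 184.8 kN


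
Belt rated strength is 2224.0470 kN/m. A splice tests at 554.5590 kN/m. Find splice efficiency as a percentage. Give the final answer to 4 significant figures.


Eff = 554.5590 / 2224.0470 * 100
Eff = 24.93 %


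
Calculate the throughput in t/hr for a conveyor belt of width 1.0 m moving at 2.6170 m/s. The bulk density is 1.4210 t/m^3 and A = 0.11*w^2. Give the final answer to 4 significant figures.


A = 0.11 * 1.0^2 = 0.11 m^2
C = 0.11 * 2.6170 * 1.4210 * 3600
C = 1473 t/hr


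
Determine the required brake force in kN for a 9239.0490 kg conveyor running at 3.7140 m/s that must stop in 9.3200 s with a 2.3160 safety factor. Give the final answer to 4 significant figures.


F = 9239.0490 * 3.7140 / 9.3200 * 2.3160 / 1000
F = 8.527 kN


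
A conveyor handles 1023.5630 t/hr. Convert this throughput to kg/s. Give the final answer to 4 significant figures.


m_dot = 1023.5630 * 1000 / 3600
m_dot = 284.3 kg/s


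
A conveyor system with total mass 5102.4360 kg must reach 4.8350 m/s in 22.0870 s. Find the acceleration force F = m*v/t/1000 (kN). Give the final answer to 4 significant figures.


F = 5102.4360 * 4.8350 / 22.0870 / 1000
F = 1.117 kN


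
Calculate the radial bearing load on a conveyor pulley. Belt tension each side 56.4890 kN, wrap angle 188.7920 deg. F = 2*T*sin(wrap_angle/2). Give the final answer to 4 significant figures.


F = 2 * 56.4890 * sin(188.7920/2 deg)
F = 112.6 kN


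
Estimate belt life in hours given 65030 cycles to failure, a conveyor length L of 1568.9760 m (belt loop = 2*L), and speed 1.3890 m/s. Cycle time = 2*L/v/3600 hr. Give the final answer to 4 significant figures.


cycle_time = 2 * 1568.9760 / 1.3890 / 3600 = 0.62754 hr
life = 65030 * 0.62754 = 40810 hours


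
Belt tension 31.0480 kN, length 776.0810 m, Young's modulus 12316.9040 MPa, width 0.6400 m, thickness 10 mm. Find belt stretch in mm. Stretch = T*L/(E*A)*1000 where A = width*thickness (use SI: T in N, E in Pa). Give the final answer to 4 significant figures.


A = 0.6400 * 0.01 = 0.00640 m^2
Stretch = 31.0480*1000 * 776.0810 / (12316.9040e6 * 0.00640) * 1000
Stretch = 305.7 mm


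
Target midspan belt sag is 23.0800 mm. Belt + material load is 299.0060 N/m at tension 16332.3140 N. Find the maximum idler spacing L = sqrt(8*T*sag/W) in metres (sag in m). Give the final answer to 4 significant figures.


sag = 23.0800/1000 = 0.023080 m
L = sqrt(8 * 16332.3140 * 0.023080 / 299.0060)
L = 3.176 m


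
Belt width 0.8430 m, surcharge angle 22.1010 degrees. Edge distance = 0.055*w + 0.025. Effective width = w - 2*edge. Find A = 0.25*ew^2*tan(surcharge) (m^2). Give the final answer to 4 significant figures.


edge = 0.055*0.8430 + 0.025 = 0.071365 m
ew = 0.8430 - 2*0.071365 = 0.70027 m
A = 0.25 * 0.70027^2 * tan(22.1010 deg)
A = 0.04978 m^2


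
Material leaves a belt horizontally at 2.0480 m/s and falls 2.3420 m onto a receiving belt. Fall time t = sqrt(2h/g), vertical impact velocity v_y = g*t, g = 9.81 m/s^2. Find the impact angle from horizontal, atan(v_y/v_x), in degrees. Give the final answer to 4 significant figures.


t = sqrt(2*2.3420/9.81) = 0.690993 s
v_y = 9.81 * 0.690993 = 6.77864 m/s
angle = atan(6.77864 / 2.0480) = 73.19 deg


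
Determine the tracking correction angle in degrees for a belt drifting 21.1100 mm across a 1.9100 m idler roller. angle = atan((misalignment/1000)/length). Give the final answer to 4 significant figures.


misalign_m = 21.1100 / 1000 = 0.021110 m
angle = atan(0.021110 / 1.9100)
angle = 0.6332 deg


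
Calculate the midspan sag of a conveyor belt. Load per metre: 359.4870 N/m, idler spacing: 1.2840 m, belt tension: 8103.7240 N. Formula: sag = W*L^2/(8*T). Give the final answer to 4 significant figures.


sag = 359.4870 * 1.2840^2 / (8 * 8103.7240)
sag = 0.009142 m


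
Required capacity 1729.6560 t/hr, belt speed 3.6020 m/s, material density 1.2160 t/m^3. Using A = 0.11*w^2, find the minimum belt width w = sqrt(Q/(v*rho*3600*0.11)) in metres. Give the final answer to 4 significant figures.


A_req = 1729.6560 / (3.6020 * 1.2160 * 3600) = 0.109693 m^2
w = sqrt(0.109693 / 0.11)
w = 0.9986 m


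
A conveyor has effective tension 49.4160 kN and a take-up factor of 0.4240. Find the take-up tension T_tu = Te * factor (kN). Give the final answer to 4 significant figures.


T_tu = 49.4160 * 0.4240
T_tu = 20.95 kN


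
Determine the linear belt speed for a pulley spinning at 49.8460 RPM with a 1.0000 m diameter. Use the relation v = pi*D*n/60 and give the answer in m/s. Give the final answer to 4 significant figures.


v = pi * 1.0000 * 49.8460 / 60
v = 2.610 m/s


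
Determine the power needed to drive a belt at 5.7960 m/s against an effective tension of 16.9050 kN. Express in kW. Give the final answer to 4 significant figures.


P = Te * v = 16.9050 * 5.7960
P = 97.98 kW


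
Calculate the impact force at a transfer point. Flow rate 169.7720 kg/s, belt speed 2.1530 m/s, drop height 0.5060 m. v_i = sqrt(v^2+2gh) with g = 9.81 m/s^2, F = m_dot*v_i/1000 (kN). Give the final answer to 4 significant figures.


v_i = sqrt(2.1530^2 + 2*9.81*0.5060) = 3.81617 m/s
F = 169.7720 * 3.81617 / 1000
F = 0.6479 kN


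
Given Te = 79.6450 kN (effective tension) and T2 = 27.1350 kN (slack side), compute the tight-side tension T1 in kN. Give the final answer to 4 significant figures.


T1 = Te + T2 = 79.6450 + 27.1350
T1 = 106.8 kN


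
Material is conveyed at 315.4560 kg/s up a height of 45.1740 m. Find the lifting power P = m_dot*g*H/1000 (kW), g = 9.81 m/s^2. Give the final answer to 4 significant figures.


P = 315.4560 * 9.81 * 45.1740 / 1000
P = 139.8 kW


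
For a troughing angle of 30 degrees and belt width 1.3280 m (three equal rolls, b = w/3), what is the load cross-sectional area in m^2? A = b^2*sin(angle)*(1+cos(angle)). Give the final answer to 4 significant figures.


b = 1.3280/3 = 0.442667 m
A = 0.442667^2 * sin(30 deg) * (1 + cos(30 deg))
A = 0.1828 m^2


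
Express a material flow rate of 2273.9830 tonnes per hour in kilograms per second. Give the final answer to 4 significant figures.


m_dot = 2273.9830 * 1000 / 3600
m_dot = 631.7 kg/s


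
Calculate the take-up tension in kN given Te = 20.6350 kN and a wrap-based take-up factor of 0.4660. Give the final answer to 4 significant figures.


T_tu = 20.6350 * 0.4660
T_tu = 9.616 kN


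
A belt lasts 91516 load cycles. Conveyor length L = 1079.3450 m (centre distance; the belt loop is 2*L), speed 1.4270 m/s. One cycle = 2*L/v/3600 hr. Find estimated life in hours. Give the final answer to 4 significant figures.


cycle_time = 2 * 1079.3450 / 1.4270 / 3600 = 0.420208 hr
life = 91516 * 0.420208 = 38460 hours


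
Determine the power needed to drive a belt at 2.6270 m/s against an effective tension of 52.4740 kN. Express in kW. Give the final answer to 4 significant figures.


P = Te * v = 52.4740 * 2.6270
P = 137.8 kW


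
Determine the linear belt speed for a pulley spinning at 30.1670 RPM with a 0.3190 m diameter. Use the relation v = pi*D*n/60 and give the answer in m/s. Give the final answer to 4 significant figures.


v = pi * 0.3190 * 30.1670 / 60
v = 0.5039 m/s


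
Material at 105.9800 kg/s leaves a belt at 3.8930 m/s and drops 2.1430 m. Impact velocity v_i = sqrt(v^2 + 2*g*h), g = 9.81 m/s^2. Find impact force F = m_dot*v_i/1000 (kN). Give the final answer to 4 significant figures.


v_i = sqrt(3.8930^2 + 2*9.81*2.1430) = 7.56314 m/s
F = 105.9800 * 7.56314 / 1000
F = 0.8015 kN


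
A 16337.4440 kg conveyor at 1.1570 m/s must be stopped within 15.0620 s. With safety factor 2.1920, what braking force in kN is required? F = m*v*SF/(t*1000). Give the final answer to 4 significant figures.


F = 16337.4440 * 1.1570 / 15.0620 * 2.1920 / 1000
F = 2.751 kN


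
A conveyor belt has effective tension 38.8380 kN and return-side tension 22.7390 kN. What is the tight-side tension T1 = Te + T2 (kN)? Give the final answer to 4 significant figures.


T1 = Te + T2 = 38.8380 + 22.7390
T1 = 61.58 kN


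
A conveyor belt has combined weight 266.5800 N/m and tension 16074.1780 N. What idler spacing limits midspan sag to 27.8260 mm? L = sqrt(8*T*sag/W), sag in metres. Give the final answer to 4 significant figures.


sag = 27.8260/1000 = 0.027826 m
L = sqrt(8 * 16074.1780 * 0.027826 / 266.5800)
L = 3.664 m


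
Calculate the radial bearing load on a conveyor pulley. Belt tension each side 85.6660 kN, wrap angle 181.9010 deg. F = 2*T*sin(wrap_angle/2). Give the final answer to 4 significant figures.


F = 2 * 85.6660 * sin(181.9010/2 deg)
F = 171.3 kN


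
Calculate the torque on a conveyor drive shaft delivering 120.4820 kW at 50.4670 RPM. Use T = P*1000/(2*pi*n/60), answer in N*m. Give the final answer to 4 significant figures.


omega = 2*pi*50.4670/60 = 5.28489 rad/s
T = 120.4820*1000 / 5.28489
T = 22800 N*m


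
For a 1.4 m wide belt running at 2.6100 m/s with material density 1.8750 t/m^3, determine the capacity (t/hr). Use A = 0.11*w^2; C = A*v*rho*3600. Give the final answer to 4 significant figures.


A = 0.11 * 1.4^2 = 0.2156 m^2
C = 0.2156 * 2.6100 * 1.8750 * 3600
C = 3798 t/hr


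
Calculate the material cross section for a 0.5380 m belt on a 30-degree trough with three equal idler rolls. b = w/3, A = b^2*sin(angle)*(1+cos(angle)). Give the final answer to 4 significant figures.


b = 0.5380/3 = 0.179333 m
A = 0.179333^2 * sin(30 deg) * (1 + cos(30 deg))
A = 0.03001 m^2


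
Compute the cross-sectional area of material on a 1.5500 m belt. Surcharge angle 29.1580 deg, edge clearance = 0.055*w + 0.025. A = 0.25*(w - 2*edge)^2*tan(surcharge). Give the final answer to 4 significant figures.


edge = 0.055*1.5500 + 0.025 = 0.11025 m
ew = 1.5500 - 2*0.11025 = 1.3295 m
A = 0.25 * 1.3295^2 * tan(29.1580 deg)
A = 0.2465 m^2


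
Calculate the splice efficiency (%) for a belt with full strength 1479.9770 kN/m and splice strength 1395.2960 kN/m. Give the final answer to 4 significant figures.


Eff = 1395.2960 / 1479.9770 * 100
Eff = 94.28 %


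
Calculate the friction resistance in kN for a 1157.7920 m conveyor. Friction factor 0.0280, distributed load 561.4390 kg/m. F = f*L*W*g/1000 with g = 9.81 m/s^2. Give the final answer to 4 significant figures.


F = 0.0280 * 1157.7920 * 561.4390 * 9.81 / 1000
F = 178.6 kN


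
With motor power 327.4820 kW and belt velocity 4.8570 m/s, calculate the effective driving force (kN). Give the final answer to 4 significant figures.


Te = P / v = 327.4820 / 4.8570
Te = 67.42 kN


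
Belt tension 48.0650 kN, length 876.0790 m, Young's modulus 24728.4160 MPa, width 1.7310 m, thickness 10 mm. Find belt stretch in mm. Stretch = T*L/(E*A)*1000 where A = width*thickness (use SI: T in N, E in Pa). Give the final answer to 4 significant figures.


A = 1.7310 * 0.01 = 0.01731 m^2
Stretch = 48.0650*1000 * 876.0790 / (24728.4160e6 * 0.01731) * 1000
Stretch = 98.37 mm


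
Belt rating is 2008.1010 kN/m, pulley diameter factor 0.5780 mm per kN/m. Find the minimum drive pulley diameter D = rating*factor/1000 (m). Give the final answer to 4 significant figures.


D = 2008.1010 * 0.5780 / 1000
D = 1.161 m


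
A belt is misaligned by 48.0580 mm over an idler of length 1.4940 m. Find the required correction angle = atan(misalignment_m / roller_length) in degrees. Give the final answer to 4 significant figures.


misalign_m = 48.0580 / 1000 = 0.048058 m
angle = atan(0.048058 / 1.4940)
angle = 1.842 deg


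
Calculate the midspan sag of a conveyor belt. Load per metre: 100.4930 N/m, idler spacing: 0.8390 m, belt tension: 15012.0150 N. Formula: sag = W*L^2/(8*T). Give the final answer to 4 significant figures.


sag = 100.4930 * 0.8390^2 / (8 * 15012.0150)
sag = 0.0005890 m


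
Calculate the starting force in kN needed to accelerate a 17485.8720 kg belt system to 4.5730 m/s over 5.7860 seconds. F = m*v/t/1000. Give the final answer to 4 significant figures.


F = 17485.8720 * 4.5730 / 5.7860 / 1000
F = 13.82 kN


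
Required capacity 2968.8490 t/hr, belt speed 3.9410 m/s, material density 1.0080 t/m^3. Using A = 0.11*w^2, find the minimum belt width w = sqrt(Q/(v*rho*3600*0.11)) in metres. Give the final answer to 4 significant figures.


A_req = 2968.8490 / (3.9410 * 1.0080 * 3600) = 0.207596 m^2
w = sqrt(0.207596 / 0.11)
w = 1.374 m


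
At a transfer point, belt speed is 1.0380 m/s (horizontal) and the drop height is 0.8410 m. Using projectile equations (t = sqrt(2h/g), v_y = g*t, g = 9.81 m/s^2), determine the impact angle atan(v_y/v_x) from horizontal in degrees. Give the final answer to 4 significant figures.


t = sqrt(2*0.8410/9.81) = 0.414075 s
v_y = 9.81 * 0.414075 = 4.06208 m/s
angle = atan(4.06208 / 1.0380) = 75.67 deg


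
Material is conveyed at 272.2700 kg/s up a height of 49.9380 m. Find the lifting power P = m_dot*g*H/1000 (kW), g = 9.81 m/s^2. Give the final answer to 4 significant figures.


P = 272.2700 * 9.81 * 49.9380 / 1000
P = 133.4 kW


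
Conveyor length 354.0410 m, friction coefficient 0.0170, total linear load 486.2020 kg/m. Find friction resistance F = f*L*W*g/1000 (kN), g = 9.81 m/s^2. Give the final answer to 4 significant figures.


F = 0.0170 * 354.0410 * 486.2020 * 9.81 / 1000
F = 28.71 kN


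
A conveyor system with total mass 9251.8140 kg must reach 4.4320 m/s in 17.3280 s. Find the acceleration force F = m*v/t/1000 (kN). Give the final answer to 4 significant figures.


F = 9251.8140 * 4.4320 / 17.3280 / 1000
F = 2.366 kN


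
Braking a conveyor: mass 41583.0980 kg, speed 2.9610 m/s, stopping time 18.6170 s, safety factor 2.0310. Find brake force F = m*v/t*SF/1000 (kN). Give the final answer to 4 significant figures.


F = 41583.0980 * 2.9610 / 18.6170 * 2.0310 / 1000
F = 13.43 kN


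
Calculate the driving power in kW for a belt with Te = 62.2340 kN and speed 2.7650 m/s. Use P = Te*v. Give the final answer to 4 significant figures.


P = Te * v = 62.2340 * 2.7650
P = 172.1 kW


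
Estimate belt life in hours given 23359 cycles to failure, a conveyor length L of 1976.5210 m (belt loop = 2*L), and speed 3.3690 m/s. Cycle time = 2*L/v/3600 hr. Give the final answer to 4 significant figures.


cycle_time = 2 * 1976.5210 / 3.3690 / 3600 = 0.325933 hr
life = 23359 * 0.325933 = 7613 hours


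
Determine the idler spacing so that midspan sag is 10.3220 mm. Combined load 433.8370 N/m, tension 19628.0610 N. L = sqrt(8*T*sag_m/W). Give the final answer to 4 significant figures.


sag = 10.3220/1000 = 0.010322 m
L = sqrt(8 * 19628.0610 * 0.010322 / 433.8370)
L = 1.933 m


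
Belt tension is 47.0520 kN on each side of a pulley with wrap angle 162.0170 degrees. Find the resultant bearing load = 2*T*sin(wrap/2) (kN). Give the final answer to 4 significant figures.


F = 2 * 47.0520 * sin(162.0170/2 deg)
F = 92.95 kN


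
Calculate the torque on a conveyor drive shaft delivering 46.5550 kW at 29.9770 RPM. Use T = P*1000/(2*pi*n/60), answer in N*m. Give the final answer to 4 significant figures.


omega = 2*pi*29.9770/60 = 3.13918 rad/s
T = 46.5550*1000 / 3.13918
T = 14830 N*m


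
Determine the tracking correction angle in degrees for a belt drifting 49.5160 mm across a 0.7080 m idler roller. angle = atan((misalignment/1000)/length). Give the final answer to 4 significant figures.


misalign_m = 49.5160 / 1000 = 0.049516 m
angle = atan(0.049516 / 0.7080)
angle = 4.001 deg


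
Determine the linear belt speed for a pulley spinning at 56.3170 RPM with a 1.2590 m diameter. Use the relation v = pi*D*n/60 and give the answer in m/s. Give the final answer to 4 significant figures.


v = pi * 1.2590 * 56.3170 / 60
v = 3.712 m/s


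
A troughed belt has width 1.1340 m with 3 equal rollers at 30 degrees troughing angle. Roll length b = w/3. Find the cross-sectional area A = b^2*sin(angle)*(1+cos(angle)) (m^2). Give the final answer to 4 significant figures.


b = 1.1340/3 = 0.378 m
A = 0.378^2 * sin(30 deg) * (1 + cos(30 deg))
A = 0.1333 m^2


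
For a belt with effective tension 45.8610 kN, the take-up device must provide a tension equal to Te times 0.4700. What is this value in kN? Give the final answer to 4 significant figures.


T_tu = 45.8610 * 0.4700
T_tu = 21.55 kN


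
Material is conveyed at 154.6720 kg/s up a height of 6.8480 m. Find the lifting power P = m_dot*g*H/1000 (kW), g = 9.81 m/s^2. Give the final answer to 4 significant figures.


P = 154.6720 * 9.81 * 6.8480 / 1000
P = 10.39 kW


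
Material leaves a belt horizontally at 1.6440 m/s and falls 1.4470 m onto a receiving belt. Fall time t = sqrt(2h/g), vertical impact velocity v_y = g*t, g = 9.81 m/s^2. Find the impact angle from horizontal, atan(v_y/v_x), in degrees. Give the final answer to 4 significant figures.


t = sqrt(2*1.4470/9.81) = 0.543144 s
v_y = 9.81 * 0.543144 = 5.32824 m/s
angle = atan(5.32824 / 1.6440) = 72.85 deg


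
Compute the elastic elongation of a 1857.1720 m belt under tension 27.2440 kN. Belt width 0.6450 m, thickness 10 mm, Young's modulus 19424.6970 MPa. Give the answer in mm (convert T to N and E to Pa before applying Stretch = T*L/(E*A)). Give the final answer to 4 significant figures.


A = 0.6450 * 0.01 = 0.00645 m^2
Stretch = 27.2440*1000 * 1857.1720 / (19424.6970e6 * 0.00645) * 1000
Stretch = 403.8 mm


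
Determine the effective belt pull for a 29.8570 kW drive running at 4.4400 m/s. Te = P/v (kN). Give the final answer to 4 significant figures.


Te = P / v = 29.8570 / 4.4400
Te = 6.725 kN


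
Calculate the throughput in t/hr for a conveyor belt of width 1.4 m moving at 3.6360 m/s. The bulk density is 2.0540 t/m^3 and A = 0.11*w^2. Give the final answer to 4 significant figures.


A = 0.11 * 1.4^2 = 0.2156 m^2
C = 0.2156 * 3.6360 * 2.0540 * 3600
C = 5797 t/hr


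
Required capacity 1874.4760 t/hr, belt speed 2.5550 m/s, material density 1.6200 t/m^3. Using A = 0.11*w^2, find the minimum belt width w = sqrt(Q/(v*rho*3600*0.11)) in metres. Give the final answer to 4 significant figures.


A_req = 1874.4760 / (2.5550 * 1.6200 * 3600) = 0.125797 m^2
w = sqrt(0.125797 / 0.11)
w = 1.069 m


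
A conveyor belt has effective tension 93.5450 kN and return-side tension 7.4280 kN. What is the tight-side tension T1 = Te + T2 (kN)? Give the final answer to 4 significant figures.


T1 = Te + T2 = 93.5450 + 7.4280
T1 = 101.0 kN


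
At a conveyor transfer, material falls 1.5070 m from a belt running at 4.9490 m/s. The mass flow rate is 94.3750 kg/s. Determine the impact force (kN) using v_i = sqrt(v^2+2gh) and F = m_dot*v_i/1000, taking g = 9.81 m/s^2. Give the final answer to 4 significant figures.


v_i = sqrt(4.9490^2 + 2*9.81*1.5070) = 7.35255 m/s
F = 94.3750 * 7.35255 / 1000
F = 0.6939 kN
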